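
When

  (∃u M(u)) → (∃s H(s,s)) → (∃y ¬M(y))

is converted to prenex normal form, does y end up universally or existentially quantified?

Rewrite implications/biconditionals: A → B as ¬A ∨ B.
  ¬(∃u M(u)) ∨ ¬(∃s H(s,s)) ∨ (∃y ¬M(y))
Push ¬ through the quantifiers and connectives to reach negation normal form:
  (∀u ¬M(u)) ∨ (∀s ¬H(s,s)) ∨ (∃y ¬M(y))
All bound variables are already distinct, so no renaming is needed.
Finally move all quantifiers to the prefix:
  ∀u ∀s ∃y (¬M(u) ∨ ¬H(s,s) ∨ ¬M(y))
The quantifier ∃y sits under an even number of negations (counting the antecedent side of each →), so it remains existential.

existential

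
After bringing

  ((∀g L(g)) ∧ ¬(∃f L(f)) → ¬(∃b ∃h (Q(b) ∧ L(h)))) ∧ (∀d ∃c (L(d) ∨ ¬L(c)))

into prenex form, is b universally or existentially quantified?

Rewrite implications/biconditionals: A → B as ¬A ∨ B.
  (¬((∀g L(g)) ∧ ¬(∃f L(f))) ∨ ¬(∃b ∃h (Q(b) ∧ L(h)))) ∧ (∀d ∃c (L(d) ∨ ¬L(c)))
Push ¬ through the quantifiers and connectives to reach negation normal form:
  ((∃g ¬L(g)) ∨ (∃f L(f)) ∨ (∀b ∀h (¬Q(b) ∨ ¬L(h)))) ∧ (∀d ∃c (L(d) ∨ ¬L(c)))
All bound variables are already distinct, so no renaming is needed.
Extract every quantifier outward, since the variables are now distinct and don't occur free across branches:
  ∃g ∃f ∀b ∀h ∀d ∃c ((¬L(g) ∨ L(f) ∨ ¬Q(b) ∨ ¬L(h)) ∧ (L(d) ∨ ¬L(c)))
The quantifier ∃b sits under an odd number of negations (counting the antecedent side of each →), so it flips to ∀b.

universal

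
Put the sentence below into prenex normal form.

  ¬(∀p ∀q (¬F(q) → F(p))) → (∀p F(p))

Eliminate → and ↔ using ¬ and ∨.
  ¬¬(∀p ∀q (¬¬F(q) ∨ F(p))) ∨ (∀p F(p))
Drive negations inward (¬∀x A ≡ ∃x ¬A, ¬∃x A ≡ ∀x ¬A, De Morgan for ∧/∨):
  (∀p ∀q (F(q) ∨ F(p))) ∨ (∀p F(p))
Give each quantifier a distinct variable: p↦v1.
  (∀p ∀q (F(q) ∨ F(p))) ∨ (∀v1 F(v1))
Pull the quantifiers to the front (each side's bound variable is not free in the other side):
  ∀p ∀q ∀v1 (F(q) ∨ F(p) ∨ F(v1))

∀p ∀q ∀v1 (F(q) ∨ F(p) ∨ F(v1))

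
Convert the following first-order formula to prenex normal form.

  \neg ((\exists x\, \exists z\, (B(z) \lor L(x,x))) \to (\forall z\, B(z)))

Eliminate → and ↔ using ¬ and ∨.
  \neg (\neg (\exists x\, \exists z\, (B(z) \lor L(x,x))) \lor (\forall z\, B(z)))
Push ¬ through the quantifiers and connectives to reach negation normal form:
  (\exists x\, \exists z\, (B(z) \lor L(x,x))) \land (\exists z\, \neg B(z))
Give each quantifier a distinct variable: z↦c.
  (\exists x\, \exists z\, (B(z) \lor L(x,x))) \land (\exists c\, \neg B(c))
Finally move all quantifiers to the prefix:
  \exists x\, \exists z\, \exists c\, ((B(z) \lor L(x,x)) \land \neg B(c))

\exists x\, \exists z\, \exists c\, ((B(z) \lor L(x,x)) \land \neg B(c))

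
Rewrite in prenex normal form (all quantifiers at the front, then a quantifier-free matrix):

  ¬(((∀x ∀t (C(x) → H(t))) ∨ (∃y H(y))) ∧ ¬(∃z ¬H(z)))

∃x ∃t ∀y ∃z (C(x) ∧ ¬H(t) ∧ ¬H(y) ∨ ¬H(z))

Rewrite implications/biconditionals: A → B as ¬A ∨ B.
  ¬(((∀x ∀t (¬C(x) ∨ H(t))) ∨ (∃y H(y))) ∧ ¬(∃z ¬H(z)))
Push ¬ through the quantifiers and connectives to reach negation normal form:
  (∃x ∃t (C(x) ∧ ¬H(t))) ∧ (∀y ¬H(y)) ∨ (∃z ¬H(z))
All bound variables are already distinct, so no renaming is needed.
Extract every quantifier outward, since the variables are now distinct and don't occur free across branches:
  ∃x ∃t ∀y ∃z (C(x) ∧ ¬H(t) ∧ ¬H(y) ∨ ¬H(z))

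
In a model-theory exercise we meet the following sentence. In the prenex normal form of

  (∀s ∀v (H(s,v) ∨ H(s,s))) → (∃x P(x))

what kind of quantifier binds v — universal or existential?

First replace A → B with ¬A ∨ B.
  ¬(∀s ∀v (H(s,v) ∨ H(s,s))) ∨ (∃x P(x))
Move each ¬ inward, flipping quantifiers it crosses:
  (∃s ∃v (¬H(s,v) ∧ ¬H(s,s))) ∨ (∃x P(x))
All bound variables are already distinct, so no renaming is needed.
Finally move all quantifiers to the prefix:
  ∃s ∃v ∃x (¬H(s,v) ∧ ¬H(s,s) ∨ P(x))
The quantifier ∀v sits under an odd number of negations (counting the antecedent side of each →), so it flips to ∃v.

existential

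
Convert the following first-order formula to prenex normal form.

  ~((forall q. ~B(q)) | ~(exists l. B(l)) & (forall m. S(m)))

exists q. exists l. exists m. (B(q) & (B(l) | ~S(m)))

Push ¬ through the quantifiers and connectives to reach negation normal form:
  (exists q. B(q)) & ((exists l. B(l)) | (exists m. ~S(m)))
Extract every quantifier outward, since the variables are now distinct and don't occur free across branches:
  exists q. exists l. exists m. (B(q) & (B(l) | ~S(m)))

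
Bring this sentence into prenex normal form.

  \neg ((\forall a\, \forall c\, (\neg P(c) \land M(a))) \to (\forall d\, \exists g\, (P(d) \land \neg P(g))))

\forall a\, \forall c\, \exists d\, \forall g\, (\neg P(c) \land M(a) \land (\neg P(d) \lor P(g)))

First replace A → B with ¬A ∨ B.
  \neg (\neg (\forall a\, \forall c\, (\neg P(c) \land M(a))) \lor (\forall d\, \exists g\, (P(d) \land \neg P(g))))
Move each ¬ inward, flipping quantifiers it crosses:
  (\forall a\, \forall c\, (\neg P(c) \land M(a))) \land (\exists d\, \forall g\, (\neg P(d) \lor P(g)))
Pull the quantifiers to the front (each side's bound variable is not free in the other side):
  \forall a\, \forall c\, \exists d\, \forall g\, (\neg P(c) \land M(a) \land (\neg P(d) \lor P(g)))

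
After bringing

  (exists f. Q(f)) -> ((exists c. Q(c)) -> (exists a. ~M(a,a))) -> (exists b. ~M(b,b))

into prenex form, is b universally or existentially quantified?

Eliminate → and ↔ using ¬ and ∨.
  ~(exists f. Q(f)) | ~(~(exists c. Q(c)) | (exists a. ~M(a,a))) | (exists b. ~M(b,b))
Drive negations inward (¬∀x A ≡ ∃x ¬A, ¬∃x A ≡ ∀x ¬A, De Morgan for ∧/∨):
  (forall f. ~Q(f)) | (exists c. Q(c)) & (forall a. M(a,a)) | (exists b. ~M(b,b))
All bound variables are already distinct, so no renaming is needed.
Finally move all quantifiers to the prefix:
  forall f. exists c. forall a. exists b. (~Q(f) | Q(c) & M(a,a) | ~M(b,b))
The quantifier exists b sits under an even number of negations (counting the antecedent side of each →), so it remains existential.

existential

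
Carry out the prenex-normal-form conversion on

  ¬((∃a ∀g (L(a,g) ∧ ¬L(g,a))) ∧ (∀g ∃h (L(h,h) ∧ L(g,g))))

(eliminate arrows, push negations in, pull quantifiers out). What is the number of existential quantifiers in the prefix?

Drive negations inward (¬∀x A ≡ ∃x ¬A, ¬∃x A ≡ ∀x ¬A, De Morgan for ∧/∨):
  (∀a ∃g (¬L(a,g) ∨ L(g,a))) ∨ (∃g ∀h (¬L(h,h) ∨ ¬L(g,g)))
Standardize variables apart so no two quantifiers bind the same name: g↦r.
  (∀a ∃g (¬L(a,g) ∨ L(g,a))) ∨ (∃r ∀h (¬L(h,h) ∨ ¬L(r,r)))
Extract every quantifier outward, since the variables are now distinct and don't occur free across branches:
  ∀a ∃g ∃r ∀h (¬L(a,g) ∨ L(g,a) ∨ ¬L(h,h) ∨ ¬L(r,r))
The prefix is ∀a ∃g ∃r ∀h: 2 universal, 2 existential.

2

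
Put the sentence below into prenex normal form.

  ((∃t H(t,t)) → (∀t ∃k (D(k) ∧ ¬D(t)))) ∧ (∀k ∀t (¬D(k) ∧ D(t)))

∀t ∀r ∃k ∀x1 ∀v1 ((¬H(t,t) ∨ D(k) ∧ ¬D(r)) ∧ ¬D(x1) ∧ D(v1))

Rewrite implications/biconditionals: A → B as ¬A ∨ B.
  (¬(∃t H(t,t)) ∨ (∀t ∃k (D(k) ∧ ¬D(t)))) ∧ (∀k ∀t (¬D(k) ∧ D(t)))
Move each ¬ inward, flipping quantifiers it crosses:
  ((∀t ¬H(t,t)) ∨ (∀t ∃k (D(k) ∧ ¬D(t)))) ∧ (∀k ∀t (¬D(k) ∧ D(t)))
Rename bound variables to avoid capture: t↦r, k↦x1, t↦v1.
  ((∀t ¬H(t,t)) ∨ (∀r ∃k (D(k) ∧ ¬D(r)))) ∧ (∀x1 ∀v1 (¬D(x1) ∧ D(v1)))
Extract every quantifier outward, since the variables are now distinct and don't occur free across branches:
  ∀t ∀r ∃k ∀x1 ∀v1 ((¬H(t,t) ∨ D(k) ∧ ¬D(r)) ∧ ¬D(x1) ∧ D(v1))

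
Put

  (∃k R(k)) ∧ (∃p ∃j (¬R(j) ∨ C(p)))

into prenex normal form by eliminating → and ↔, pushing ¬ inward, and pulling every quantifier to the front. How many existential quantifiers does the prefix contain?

All bound variables are already distinct, so no renaming is needed.
Pull the quantifiers to the front (each side's bound variable is not free in the other side):
  ∃k ∃p ∃j (R(k) ∧ (¬R(j) ∨ C(p)))
The prefix is ∃k ∃p ∃j: 0 universal, 3 existential.

3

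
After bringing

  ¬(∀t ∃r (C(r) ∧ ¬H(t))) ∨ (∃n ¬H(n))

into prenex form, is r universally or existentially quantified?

Move each ¬ inward, flipping quantifiers it crosses:
  (∃t ∀r (¬C(r) ∨ H(t))) ∨ (∃n ¬H(n))
All bound variables are already distinct, so no renaming is needed.
Pull the quantifiers to the front (each side's bound variable is not free in the other side):
  ∃t ∀r ∃n (¬C(r) ∨ H(t) ∨ ¬H(n))
The quantifier ∃r sits under an odd number of negations, so it flips to ∀r.

universal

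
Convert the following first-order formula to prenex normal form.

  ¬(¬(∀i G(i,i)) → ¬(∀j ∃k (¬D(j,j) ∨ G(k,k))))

∃i ∀j ∃k (¬G(i,i) ∧ (¬D(j,j) ∨ G(k,k)))

Eliminate → and ↔ using ¬ and ∨.
  ¬(¬¬(∀i G(i,i)) ∨ ¬(∀j ∃k (¬D(j,j) ∨ G(k,k))))
Move each ¬ inward, flipping quantifiers it crosses:
  (∃i ¬G(i,i)) ∧ (∀j ∃k (¬D(j,j) ∨ G(k,k)))
All bound variables are already distinct, so no renaming is needed.
Pull the quantifiers to the front (each side's bound variable is not free in the other side):
  ∃i ∀j ∃k (¬G(i,i) ∧ (¬D(j,j) ∨ G(k,k)))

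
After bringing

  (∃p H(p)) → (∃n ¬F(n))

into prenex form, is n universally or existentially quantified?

First replace A → B with ¬A ∨ B.
  ¬(∃p H(p)) ∨ (∃n ¬F(n))
Drive negations inward (¬∀x A ≡ ∃x ¬A, ¬∃x A ≡ ∀x ¬A, De Morgan for ∧/∨):
  (∀p ¬H(p)) ∨ (∃n ¬F(n))
Finally move all quantifiers to the prefix:
  ∀p ∃n (¬H(p) ∨ ¬F(n))
The quantifier ∃n sits under an even number of negations (counting the antecedent side of each →), so it remains existential.

existential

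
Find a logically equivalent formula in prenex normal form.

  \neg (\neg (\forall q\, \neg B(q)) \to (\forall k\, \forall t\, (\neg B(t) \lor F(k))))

First replace A → B with ¬A ∨ B.
  \neg (\neg \neg (\forall q\, \neg B(q)) \lor (\forall k\, \forall t\, (\neg B(t) \lor F(k))))
Push ¬ through the quantifiers and connectives to reach negation normal form:
  (\exists q\, B(q)) \land (\exists k\, \exists t\, (B(t) \land \neg F(k)))
Pull the quantifiers to the front (each side's bound variable is not free in the other side):
  \exists q\, \exists k\, \exists t\, (B(q) \land B(t) \land \neg F(k))

\exists q\, \exists k\, \exists t\, (B(q) \land B(t) \land \neg F(k))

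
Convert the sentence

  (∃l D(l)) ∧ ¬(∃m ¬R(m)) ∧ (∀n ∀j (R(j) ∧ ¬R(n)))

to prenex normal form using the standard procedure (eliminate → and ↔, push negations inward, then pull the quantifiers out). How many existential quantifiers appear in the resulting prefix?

Push ¬ through the quantifiers and connectives to reach negation normal form:
  (∃l D(l)) ∧ (∀m R(m)) ∧ (∀n ∀j (R(j) ∧ ¬R(n)))
Extract every quantifier outward, since the variables are now distinct and don't occur free across branches:
  ∃l ∀m ∀n ∀j (D(l) ∧ R(m) ∧ R(j) ∧ ¬R(n))
The prefix is ∃l ∀m ∀n ∀j: 3 universal, 1 existential.

1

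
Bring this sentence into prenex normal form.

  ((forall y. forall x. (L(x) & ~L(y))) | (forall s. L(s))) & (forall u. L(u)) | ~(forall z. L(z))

forall y. forall x. forall s. forall u. exists z. ((L(x) & ~L(y) | L(s)) & L(u) | ~L(z))

Push ¬ through the quantifiers and connectives to reach negation normal form:
  ((forall y. forall x. (L(x) & ~L(y))) | (forall s. L(s))) & (forall u. L(u)) | (exists z. ~L(z))
Extract every quantifier outward, since the variables are now distinct and don't occur free across branches:
  forall y. forall x. forall s. forall u. exists z. ((L(x) & ~L(y) | L(s)) & L(u) | ~L(z))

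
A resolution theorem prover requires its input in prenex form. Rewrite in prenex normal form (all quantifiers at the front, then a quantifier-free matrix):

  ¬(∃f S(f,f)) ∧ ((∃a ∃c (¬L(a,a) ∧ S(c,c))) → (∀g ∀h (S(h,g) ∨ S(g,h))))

Rewrite implications/biconditionals: A → B as ¬A ∨ B.
  ¬(∃f S(f,f)) ∧ (¬(∃a ∃c (¬L(a,a) ∧ S(c,c))) ∨ (∀g ∀h (S(h,g) ∨ S(g,h))))
Move each ¬ inward, flipping quantifiers it crosses:
  (∀f ¬S(f,f)) ∧ ((∀a ∀c (L(a,a) ∨ ¬S(c,c))) ∨ (∀g ∀h (S(h,g) ∨ S(g,h))))
All bound variables are already distinct, so no renaming is needed.
Finally move all quantifiers to the prefix:
  ∀f ∀a ∀c ∀g ∀h (¬S(f,f) ∧ (L(a,a) ∨ ¬S(c,c) ∨ S(h,g) ∨ S(g,h)))

∀f ∀a ∀c ∀g ∀h (¬S(f,f) ∧ (L(a,a) ∨ ¬S(c,c) ∨ S(h,g) ∨ S(g,h)))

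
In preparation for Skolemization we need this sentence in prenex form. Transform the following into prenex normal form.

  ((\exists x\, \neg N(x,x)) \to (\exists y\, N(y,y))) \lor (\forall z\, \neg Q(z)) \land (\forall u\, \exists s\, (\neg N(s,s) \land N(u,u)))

\forall x\, \exists y\, \forall z\, \forall u\, \exists s\, (N(x,x) \lor N(y,y) \lor \neg Q(z) \land \neg N(s,s) \land N(u,u))

Rewrite implications/biconditionals: A → B as ¬A ∨ B.
  \neg (\exists x\, \neg N(x,x)) \lor (\exists y\, N(y,y)) \lor (\forall z\, \neg Q(z)) \land (\forall u\, \exists s\, (\neg N(s,s) \land N(u,u)))
Drive negations inward (¬∀x A ≡ ∃x ¬A, ¬∃x A ≡ ∀x ¬A, De Morgan for ∧/∨):
  (\forall x\, N(x,x)) \lor (\exists y\, N(y,y)) \lor (\forall z\, \neg Q(z)) \land (\forall u\, \exists s\, (\neg N(s,s) \land N(u,u)))
Pull the quantifiers to the front (each side's bound variable is not free in the other side):
  \forall x\, \exists y\, \forall z\, \forall u\, \exists s\, (N(x,x) \lor N(y,y) \lor \neg Q(z) \land \neg N(s,s) \land N(u,u))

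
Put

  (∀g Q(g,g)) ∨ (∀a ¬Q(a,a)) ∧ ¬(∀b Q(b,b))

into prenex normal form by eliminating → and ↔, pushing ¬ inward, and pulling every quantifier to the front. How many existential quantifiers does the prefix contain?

1

Push ¬ through the quantifiers and connectives to reach negation normal form:
  (∀g Q(g,g)) ∨ (∀a ¬Q(a,a)) ∧ (∃b ¬Q(b,b))
All bound variables are already distinct, so no renaming is needed.
Pull the quantifiers to the front (each side's bound variable is not free in the other side):
  ∀g ∀a ∃b (Q(g,g) ∨ ¬Q(a,a) ∧ ¬Q(b,b))
The prefix is ∀g ∀a ∃b: 2 universal, 1 existential.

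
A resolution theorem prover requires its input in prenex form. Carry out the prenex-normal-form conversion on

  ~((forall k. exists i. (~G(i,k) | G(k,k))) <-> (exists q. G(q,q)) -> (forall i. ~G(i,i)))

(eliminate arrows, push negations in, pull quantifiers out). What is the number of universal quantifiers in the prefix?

4

Rewrite implications/biconditionals: A → B as ¬A ∨ B; A ↔ B as (¬A ∨ B) ∧ (¬B ∨ A).
  ~((~(forall k. exists i. (~G(i,k) | G(k,k))) | ~(exists q. G(q,q)) | (forall i. ~G(i,i))) & (~(~(exists q. G(q,q)) | (forall i. ~G(i,i))) | (forall k. exists i. (~G(i,k) | G(k,k)))))
Push ¬ through the quantifiers and connectives to reach negation normal form:
  (forall k. exists i. (~G(i,k) | G(k,k))) & (exists q. G(q,q)) & (exists i. G(i,i)) | ((forall q. ~G(q,q)) | (forall i. ~G(i,i))) & (exists k. forall i. (G(i,k) & ~G(k,k)))
Standardize variables apart so no two quantifiers bind the same name: i↦v1, q↦s, i↦p, k↦y1, i↦z1.
  (forall k. exists i. (~G(i,k) | G(k,k))) & (exists q. G(q,q)) & (exists v1. G(v1,v1)) | ((forall s. ~G(s,s)) | (forall p. ~G(p,p))) & (exists y1. forall z1. (G(z1,y1) & ~G(y1,y1)))
Finally move all quantifiers to the prefix:
  forall k. exists i. exists q. exists v1. forall s. forall p. exists y1. forall z1. ((~G(i,k) | G(k,k)) & G(q,q) & G(v1,v1) | (~G(s,s) | ~G(p,p)) & G(z1,y1) & ~G(y1,y1))
The prefix is forall k exists i exists q exists v1 forall s forall p exists y1 forall z1: 4 universal, 4 existential.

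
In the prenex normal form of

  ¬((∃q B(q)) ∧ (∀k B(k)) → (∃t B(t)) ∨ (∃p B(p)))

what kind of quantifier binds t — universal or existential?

universal

Rewrite implications/biconditionals: A → B as ¬A ∨ B.
  ¬(¬((∃q B(q)) ∧ (∀k B(k))) ∨ (∃t B(t)) ∨ (∃p B(p)))
Drive negations inward (¬∀x A ≡ ∃x ¬A, ¬∃x A ≡ ∀x ¬A, De Morgan for ∧/∨):
  (∃q B(q)) ∧ (∀k B(k)) ∧ (∀t ¬B(t)) ∧ (∀p ¬B(p))
All bound variables are already distinct, so no renaming is needed.
Extract every quantifier outward, since the variables are now distinct and don't occur free across branches:
  ∃q ∀k ∀t ∀p (B(q) ∧ B(k) ∧ ¬B(t) ∧ ¬B(p))
The quantifier ∃t sits under an odd number of negations (counting the antecedent side of each →), so it flips to ∀t.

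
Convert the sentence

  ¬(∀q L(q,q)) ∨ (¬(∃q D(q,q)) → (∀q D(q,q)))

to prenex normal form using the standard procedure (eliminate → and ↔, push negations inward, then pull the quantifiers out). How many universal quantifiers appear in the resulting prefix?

1

Eliminate → and ↔ using ¬ and ∨.
  ¬(∀q L(q,q)) ∨ ¬¬(∃q D(q,q)) ∨ (∀q D(q,q))
Push ¬ through the quantifiers and connectives to reach negation normal form:
  (∃q ¬L(q,q)) ∨ (∃q D(q,q)) ∨ (∀q D(q,q))
Give each quantifier a distinct variable: q↦x, q↦w1.
  (∃q ¬L(q,q)) ∨ (∃x D(x,x)) ∨ (∀w1 D(w1,w1))
Pull the quantifiers to the front (each side's bound variable is not free in the other side):
  ∃q ∃x ∀w1 (¬L(q,q) ∨ D(x,x) ∨ D(w1,w1))
The prefix is ∃q ∃x ∀w1: 1 universal, 2 existential.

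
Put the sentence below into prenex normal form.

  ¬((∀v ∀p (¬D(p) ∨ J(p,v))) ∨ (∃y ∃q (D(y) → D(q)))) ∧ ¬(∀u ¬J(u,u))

∃v ∃p ∀y ∀q ∃u (D(p) ∧ ¬J(p,v) ∧ D(y) ∧ ¬D(q) ∧ J(u,u))

First replace A → B with ¬A ∨ B.
  ¬((∀v ∀p (¬D(p) ∨ J(p,v))) ∨ (∃y ∃q (¬D(y) ∨ D(q)))) ∧ ¬(∀u ¬J(u,u))
Move each ¬ inward, flipping quantifiers it crosses:
  (∃v ∃p (D(p) ∧ ¬J(p,v))) ∧ (∀y ∀q (D(y) ∧ ¬D(q))) ∧ (∃u J(u,u))
All bound variables are already distinct, so no renaming is needed.
Pull the quantifiers to the front (each side's bound variable is not free in the other side):
  ∃v ∃p ∀y ∀q ∃u (D(p) ∧ ¬J(p,v) ∧ D(y) ∧ ¬D(q) ∧ J(u,u))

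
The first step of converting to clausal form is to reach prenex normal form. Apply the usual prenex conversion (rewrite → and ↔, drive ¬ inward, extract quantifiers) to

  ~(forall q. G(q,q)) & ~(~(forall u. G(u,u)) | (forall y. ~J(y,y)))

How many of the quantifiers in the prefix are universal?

1

Move each ¬ inward, flipping quantifiers it crosses:
  (exists q. ~G(q,q)) & (forall u. G(u,u)) & (exists y. J(y,y))
Pull the quantifiers to the front (each side's bound variable is not free in the other side):
  exists q. forall u. exists y. (~G(q,q) & G(u,u) & J(y,y))
The prefix is exists q forall u exists y: 1 universal, 2 existential.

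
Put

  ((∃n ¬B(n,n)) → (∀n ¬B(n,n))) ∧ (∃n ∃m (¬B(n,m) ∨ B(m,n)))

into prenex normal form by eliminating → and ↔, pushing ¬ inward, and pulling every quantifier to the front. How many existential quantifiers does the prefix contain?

Rewrite implications/biconditionals: A → B as ¬A ∨ B.
  (¬(∃n ¬B(n,n)) ∨ (∀n ¬B(n,n))) ∧ (∃n ∃m (¬B(n,m) ∨ B(m,n)))
Push ¬ through the quantifiers and connectives to reach negation normal form:
  ((∀n B(n,n)) ∨ (∀n ¬B(n,n))) ∧ (∃n ∃m (¬B(n,m) ∨ B(m,n)))
Give each quantifier a distinct variable: n↦t, n↦r.
  ((∀n B(n,n)) ∨ (∀t ¬B(t,t))) ∧ (∃r ∃m (¬B(r,m) ∨ B(m,r)))
Pull the quantifiers to the front (each side's bound variable is not free in the other side):
  ∀n ∀t ∃r ∃m ((B(n,n) ∨ ¬B(t,t)) ∧ (¬B(r,m) ∨ B(m,r)))
The prefix is ∀n ∀t ∃r ∃m: 2 universal, 2 existential.

2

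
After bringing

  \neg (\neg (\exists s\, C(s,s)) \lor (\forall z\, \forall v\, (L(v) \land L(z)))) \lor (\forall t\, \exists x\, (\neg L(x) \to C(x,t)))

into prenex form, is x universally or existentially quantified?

existential

First replace A → B with ¬A ∨ B.
  \neg (\neg (\exists s\, C(s,s)) \lor (\forall z\, \forall v\, (L(v) \land L(z)))) \lor (\forall t\, \exists x\, (\neg \neg L(x) \lor C(x,t)))
Move each ¬ inward, flipping quantifiers it crosses:
  (\exists s\, C(s,s)) \land (\exists z\, \exists v\, (\neg L(v) \lor \neg L(z))) \lor (\forall t\, \exists x\, (L(x) \lor C(x,t)))
All bound variables are already distinct, so no renaming is needed.
Finally move all quantifiers to the prefix:
  \exists s\, \exists z\, \exists v\, \forall t\, \exists x\, (C(s,s) \land (\neg L(v) \lor \neg L(z)) \lor L(x) \lor C(x,t))
The quantifier \exists x sits under an even number of negations (counting the antecedent side of each →), so it remains existential.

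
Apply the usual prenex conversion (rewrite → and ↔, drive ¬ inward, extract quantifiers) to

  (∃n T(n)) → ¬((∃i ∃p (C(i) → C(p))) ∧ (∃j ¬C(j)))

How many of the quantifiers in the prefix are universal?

Rewrite implications/biconditionals: A → B as ¬A ∨ B.
  ¬(∃n T(n)) ∨ ¬((∃i ∃p (¬C(i) ∨ C(p))) ∧ (∃j ¬C(j)))
Drive negations inward (¬∀x A ≡ ∃x ¬A, ¬∃x A ≡ ∀x ¬A, De Morgan for ∧/∨):
  (∀n ¬T(n)) ∨ (∀i ∀p (C(i) ∧ ¬C(p))) ∨ (∀j C(j))
All bound variables are already distinct, so no renaming is needed.
Pull the quantifiers to the front (each side's bound variable is not free in the other side):
  ∀n ∀i ∀p ∀j (¬T(n) ∨ C(i) ∧ ¬C(p) ∨ C(j))
The prefix is ∀n ∀i ∀p ∀j: 4 universal, 0 existential.

4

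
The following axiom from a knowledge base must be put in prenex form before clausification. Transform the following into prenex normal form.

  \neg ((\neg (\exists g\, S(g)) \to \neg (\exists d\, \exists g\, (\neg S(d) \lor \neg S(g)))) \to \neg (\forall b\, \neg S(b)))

Eliminate → and ↔ using ¬ and ∨.
  \neg (\neg (\neg \neg (\exists g\, S(g)) \lor \neg (\exists d\, \exists g\, (\neg S(d) \lor \neg S(g)))) \lor \neg (\forall b\, \neg S(b)))
Move each ¬ inward, flipping quantifiers it crosses:
  ((\exists g\, S(g)) \lor (\forall d\, \forall g\, (S(d) \land S(g)))) \land (\forall b\, \neg S(b))
Standardize variables apart so no two quantifiers bind the same name: g↦w.
  ((\exists g\, S(g)) \lor (\forall d\, \forall w\, (S(d) \land S(w)))) \land (\forall b\, \neg S(b))
Finally move all quantifiers to the prefix:
  \exists g\, \forall d\, \forall w\, \forall b\, ((S(g) \lor S(d) \land S(w)) \land \neg S(b))

\exists g\, \forall d\, \forall w\, \forall b\, ((S(g) \lor S(d) \land S(w)) \land \neg S(b))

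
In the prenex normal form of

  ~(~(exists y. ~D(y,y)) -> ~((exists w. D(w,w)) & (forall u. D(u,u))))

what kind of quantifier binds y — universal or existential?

universal

Eliminate → and ↔ using ¬ and ∨.
  ~(~~(exists y. ~D(y,y)) | ~((exists w. D(w,w)) & (forall u. D(u,u))))
Drive negations inward (¬∀x A ≡ ∃x ¬A, ¬∃x A ≡ ∀x ¬A, De Morgan for ∧/∨):
  (forall y. D(y,y)) & (exists w. D(w,w)) & (forall u. D(u,u))
Pull the quantifiers to the front (each side's bound variable is not free in the other side):
  forall y. exists w. forall u. (D(y,y) & D(w,w) & D(u,u))
The quantifier exists y sits under an odd number of negations (counting the antecedent side of each →), so it flips to forall y.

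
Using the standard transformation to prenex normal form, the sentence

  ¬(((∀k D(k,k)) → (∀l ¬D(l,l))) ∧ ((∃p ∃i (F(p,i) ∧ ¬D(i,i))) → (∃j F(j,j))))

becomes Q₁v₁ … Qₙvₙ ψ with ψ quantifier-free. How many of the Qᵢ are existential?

3

First replace A → B with ¬A ∨ B.
  ¬((¬(∀k D(k,k)) ∨ (∀l ¬D(l,l))) ∧ (¬(∃p ∃i (F(p,i) ∧ ¬D(i,i))) ∨ (∃j F(j,j))))
Push ¬ through the quantifiers and connectives to reach negation normal form:
  (∀k D(k,k)) ∧ (∃l D(l,l)) ∨ (∃p ∃i (F(p,i) ∧ ¬D(i,i))) ∧ (∀j ¬F(j,j))
Extract every quantifier outward, since the variables are now distinct and don't occur free across branches:
  ∀k ∃l ∃p ∃i ∀j (D(k,k) ∧ D(l,l) ∨ F(p,i) ∧ ¬D(i,i) ∧ ¬F(j,j))
The prefix is ∀k ∃l ∃p ∃i ∀j: 2 universal, 3 existential.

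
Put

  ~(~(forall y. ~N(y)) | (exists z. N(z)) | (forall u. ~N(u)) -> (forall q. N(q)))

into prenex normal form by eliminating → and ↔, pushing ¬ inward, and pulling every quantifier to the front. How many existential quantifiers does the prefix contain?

Rewrite implications/biconditionals: A → B as ¬A ∨ B.
  ~(~(~(forall y. ~N(y)) | (exists z. N(z)) | (forall u. ~N(u))) | (forall q. N(q)))
Move each ¬ inward, flipping quantifiers it crosses:
  ((exists y. N(y)) | (exists z. N(z)) | (forall u. ~N(u))) & (exists q. ~N(q))
Extract every quantifier outward, since the variables are now distinct and don't occur free across branches:
  exists y. exists z. forall u. exists q. ((N(y) | N(z) | ~N(u)) & ~N(q))
The prefix is exists y exists z forall u exists q: 1 universal, 3 existential.

3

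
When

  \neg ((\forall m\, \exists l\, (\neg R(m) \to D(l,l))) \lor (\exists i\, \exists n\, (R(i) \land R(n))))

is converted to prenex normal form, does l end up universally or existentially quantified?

Eliminate → and ↔ using ¬ and ∨.
  \neg ((\forall m\, \exists l\, (\neg \neg R(m) \lor D(l,l))) \lor (\exists i\, \exists n\, (R(i) \land R(n))))
Move each ¬ inward, flipping quantifiers it crosses:
  (\exists m\, \forall l\, (\neg R(m) \land \neg D(l,l))) \land (\forall i\, \forall n\, (\neg R(i) \lor \neg R(n)))
All bound variables are already distinct, so no renaming is needed.
Pull the quantifiers to the front (each side's bound variable is not free in the other side):
  \exists m\, \forall l\, \forall i\, \forall n\, (\neg R(m) \land \neg D(l,l) \land (\neg R(i) \lor \neg R(n)))
The quantifier \exists l sits under an odd number of negations (counting the antecedent side of each →), so it flips to \forall l.

universal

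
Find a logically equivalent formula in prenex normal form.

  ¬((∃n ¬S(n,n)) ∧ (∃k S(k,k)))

∀n ∀k (S(n,n) ∨ ¬S(k,k))

Move each ¬ inward, flipping quantifiers it crosses:
  (∀n S(n,n)) ∨ (∀k ¬S(k,k))
Pull the quantifiers to the front (each side's bound variable is not free in the other side):
  ∀n ∀k (S(n,n) ∨ ¬S(k,k))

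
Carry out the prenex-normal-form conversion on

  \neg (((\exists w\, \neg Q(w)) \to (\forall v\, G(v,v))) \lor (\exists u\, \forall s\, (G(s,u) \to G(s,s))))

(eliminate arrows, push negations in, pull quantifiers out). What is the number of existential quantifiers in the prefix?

First replace A → B with ¬A ∨ B.
  \neg (\neg (\exists w\, \neg Q(w)) \lor (\forall v\, G(v,v)) \lor (\exists u\, \forall s\, (\neg G(s,u) \lor G(s,s))))
Push ¬ through the quantifiers and connectives to reach negation normal form:
  (\exists w\, \neg Q(w)) \land (\exists v\, \neg G(v,v)) \land (\forall u\, \exists s\, (G(s,u) \land \neg G(s,s)))
Extract every quantifier outward, since the variables are now distinct and don't occur free across branches:
  \exists w\, \exists v\, \forall u\, \exists s\, (\neg Q(w) \land \neg G(v,v) \land G(s,u) \land \neg G(s,s))
The prefix is \exists w \exists v \forall u \exists s: 1 universal, 3 existential.

3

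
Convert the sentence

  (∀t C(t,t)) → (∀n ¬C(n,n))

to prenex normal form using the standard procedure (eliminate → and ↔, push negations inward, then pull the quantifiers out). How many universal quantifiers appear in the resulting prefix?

1

Rewrite implications/biconditionals: A → B as ¬A ∨ B.
  ¬(∀t C(t,t)) ∨ (∀n ¬C(n,n))
Push ¬ through the quantifiers and connectives to reach negation normal form:
  (∃t ¬C(t,t)) ∨ (∀n ¬C(n,n))
All bound variables are already distinct, so no renaming is needed.
Pull the quantifiers to the front (each side's bound variable is not free in the other side):
  ∃t ∀n (¬C(t,t) ∨ ¬C(n,n))
The prefix is ∃t ∀n: 1 universal, 1 existential.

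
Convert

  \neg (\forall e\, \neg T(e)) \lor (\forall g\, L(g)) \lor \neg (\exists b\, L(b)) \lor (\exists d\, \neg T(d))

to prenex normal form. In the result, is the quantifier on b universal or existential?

Drive negations inward (¬∀x A ≡ ∃x ¬A, ¬∃x A ≡ ∀x ¬A, De Morgan for ∧/∨):
  (\exists e\, T(e)) \lor (\forall g\, L(g)) \lor (\forall b\, \neg L(b)) \lor (\exists d\, \neg T(d))
All bound variables are already distinct, so no renaming is needed.
Extract every quantifier outward, since the variables are now distinct and don't occur free across branches:
  \exists e\, \forall g\, \forall b\, \exists d\, (T(e) \lor L(g) \lor \neg L(b) \lor \neg T(d))
The quantifier \exists b sits under an odd number of negations, so it flips to \forall b.

universal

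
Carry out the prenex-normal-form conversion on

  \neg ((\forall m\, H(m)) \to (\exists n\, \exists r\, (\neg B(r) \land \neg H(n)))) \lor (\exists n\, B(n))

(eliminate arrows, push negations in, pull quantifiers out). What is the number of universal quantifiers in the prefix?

3

First replace A → B with ¬A ∨ B.
  \neg (\neg (\forall m\, H(m)) \lor (\exists n\, \exists r\, (\neg B(r) \land \neg H(n)))) \lor (\exists n\, B(n))
Move each ¬ inward, flipping quantifiers it crosses:
  (\forall m\, H(m)) \land (\forall n\, \forall r\, (B(r) \lor H(n))) \lor (\exists n\, B(n))
Rename bound variables to avoid capture: n↦w.
  (\forall m\, H(m)) \land (\forall n\, \forall r\, (B(r) \lor H(n))) \lor (\exists w\, B(w))
Extract every quantifier outward, since the variables are now distinct and don't occur free across branches:
  \forall m\, \forall n\, \forall r\, \exists w\, (H(m) \land (B(r) \lor H(n)) \lor B(w))
The prefix is \forall m \forall n \forall r \exists w: 3 universal, 1 existential.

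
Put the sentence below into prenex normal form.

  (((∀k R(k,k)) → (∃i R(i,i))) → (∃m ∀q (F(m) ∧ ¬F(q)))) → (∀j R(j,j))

First replace A → B with ¬A ∨ B.
  ¬(¬(¬(∀k R(k,k)) ∨ (∃i R(i,i))) ∨ (∃m ∀q (F(m) ∧ ¬F(q)))) ∨ (∀j R(j,j))
Push ¬ through the quantifiers and connectives to reach negation normal form:
  ((∃k ¬R(k,k)) ∨ (∃i R(i,i))) ∧ (∀m ∃q (¬F(m) ∨ F(q))) ∨ (∀j R(j,j))
All bound variables are already distinct, so no renaming is needed.
Pull the quantifiers to the front (each side's bound variable is not free in the other side):
  ∃k ∃i ∀m ∃q ∀j ((¬R(k,k) ∨ R(i,i)) ∧ (¬F(m) ∨ F(q)) ∨ R(j,j))

∃k ∃i ∀m ∃q ∀j ((¬R(k,k) ∨ R(i,i)) ∧ (¬F(m) ∨ F(q)) ∨ R(j,j))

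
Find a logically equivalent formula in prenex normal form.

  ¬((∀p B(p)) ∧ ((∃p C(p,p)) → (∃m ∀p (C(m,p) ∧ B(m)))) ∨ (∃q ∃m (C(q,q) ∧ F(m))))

∃p ∃w ∀m ∃s ∀q ∀x1 ((¬B(p) ∨ C(w,w) ∧ (¬C(m,s) ∨ ¬B(m))) ∧ (¬C(q,q) ∨ ¬F(x1)))

Eliminate → and ↔ using ¬ and ∨.
  ¬((∀p B(p)) ∧ (¬(∃p C(p,p)) ∨ (∃m ∀p (C(m,p) ∧ B(m)))) ∨ (∃q ∃m (C(q,q) ∧ F(m))))
Move each ¬ inward, flipping quantifiers it crosses:
  ((∃p ¬B(p)) ∨ (∃p C(p,p)) ∧ (∀m ∃p (¬C(m,p) ∨ ¬B(m)))) ∧ (∀q ∀m (¬C(q,q) ∨ ¬F(m)))
Rename bound variables to avoid capture: p↦w, p↦s, m↦x1.
  ((∃p ¬B(p)) ∨ (∃w C(w,w)) ∧ (∀m ∃s (¬C(m,s) ∨ ¬B(m)))) ∧ (∀q ∀x1 (¬C(q,q) ∨ ¬F(x1)))
Pull the quantifiers to the front (each side's bound variable is not free in the other side):
  ∃p ∃w ∀m ∃s ∀q ∀x1 ((¬B(p) ∨ C(w,w) ∧ (¬C(m,s) ∨ ¬B(m))) ∧ (¬C(q,q) ∨ ¬F(x1)))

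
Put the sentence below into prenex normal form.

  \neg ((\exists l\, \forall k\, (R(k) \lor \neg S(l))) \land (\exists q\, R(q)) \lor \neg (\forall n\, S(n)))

\forall l\, \exists k\, \forall q\, \forall n\, ((\neg R(k) \land S(l) \lor \neg R(q)) \land S(n))

Push ¬ through the quantifiers and connectives to reach negation normal form:
  ((\forall l\, \exists k\, (\neg R(k) \land S(l))) \lor (\forall q\, \neg R(q))) \land (\forall n\, S(n))
Finally move all quantifiers to the prefix:
  \forall l\, \exists k\, \forall q\, \forall n\, ((\neg R(k) \land S(l) \lor \neg R(q)) \land S(n))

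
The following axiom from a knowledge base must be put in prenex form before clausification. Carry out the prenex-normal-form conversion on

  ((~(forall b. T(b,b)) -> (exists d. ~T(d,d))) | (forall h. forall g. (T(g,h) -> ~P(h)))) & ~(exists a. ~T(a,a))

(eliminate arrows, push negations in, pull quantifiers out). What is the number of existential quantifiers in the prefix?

1

First replace A → B with ¬A ∨ B.
  (~~(forall b. T(b,b)) | (exists d. ~T(d,d)) | (forall h. forall g. (~T(g,h) | ~P(h)))) & ~(exists a. ~T(a,a))
Push ¬ through the quantifiers and connectives to reach negation normal form:
  ((forall b. T(b,b)) | (exists d. ~T(d,d)) | (forall h. forall g. (~T(g,h) | ~P(h)))) & (forall a. T(a,a))
All bound variables are already distinct, so no renaming is needed.
Pull the quantifiers to the front (each side's bound variable is not free in the other side):
  forall b. exists d. forall h. forall g. forall a. ((T(b,b) | ~T(d,d) | ~T(g,h) | ~P(h)) & T(a,a))
The prefix is forall b exists d forall h forall g forall a: 4 universal, 1 existential.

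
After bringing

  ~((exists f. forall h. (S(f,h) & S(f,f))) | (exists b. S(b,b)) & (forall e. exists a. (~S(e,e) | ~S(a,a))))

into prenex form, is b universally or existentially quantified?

Drive negations inward (¬∀x A ≡ ∃x ¬A, ¬∃x A ≡ ∀x ¬A, De Morgan for ∧/∨):
  (forall f. exists h. (~S(f,h) | ~S(f,f))) & ((forall b. ~S(b,b)) | (exists e. forall a. (S(e,e) & S(a,a))))
All bound variables are already distinct, so no renaming is needed.
Extract every quantifier outward, since the variables are now distinct and don't occur free across branches:
  forall f. exists h. forall b. exists e. forall a. ((~S(f,h) | ~S(f,f)) & (~S(b,b) | S(e,e) & S(a,a)))
The quantifier exists b sits under an odd number of negations, so it flips to forall b.

universal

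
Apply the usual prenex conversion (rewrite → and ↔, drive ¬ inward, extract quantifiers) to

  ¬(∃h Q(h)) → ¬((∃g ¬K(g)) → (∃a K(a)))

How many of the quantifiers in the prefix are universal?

Eliminate → and ↔ using ¬ and ∨.
  ¬¬(∃h Q(h)) ∨ ¬(¬(∃g ¬K(g)) ∨ (∃a K(a)))
Push ¬ through the quantifiers and connectives to reach negation normal form:
  (∃h Q(h)) ∨ (∃g ¬K(g)) ∧ (∀a ¬K(a))
Pull the quantifiers to the front (each side's bound variable is not free in the other side):
  ∃h ∃g ∀a (Q(h) ∨ ¬K(g) ∧ ¬K(a))
The prefix is ∃h ∃g ∀a: 1 universal, 2 existential.

1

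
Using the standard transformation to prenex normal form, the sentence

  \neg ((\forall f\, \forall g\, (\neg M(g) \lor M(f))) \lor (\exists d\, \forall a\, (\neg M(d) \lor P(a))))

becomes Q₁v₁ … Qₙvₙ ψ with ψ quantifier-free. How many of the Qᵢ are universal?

1

Drive negations inward (¬∀x A ≡ ∃x ¬A, ¬∃x A ≡ ∀x ¬A, De Morgan for ∧/∨):
  (\exists f\, \exists g\, (M(g) \land \neg M(f))) \land (\forall d\, \exists a\, (M(d) \land \neg P(a)))
All bound variables are already distinct, so no renaming is needed.
Pull the quantifiers to the front (each side's bound variable is not free in the other side):
  \exists f\, \exists g\, \forall d\, \exists a\, (M(g) \land \neg M(f) \land M(d) \land \neg P(a))
The prefix is \exists f \exists g \forall d \exists a: 1 universal, 3 existential.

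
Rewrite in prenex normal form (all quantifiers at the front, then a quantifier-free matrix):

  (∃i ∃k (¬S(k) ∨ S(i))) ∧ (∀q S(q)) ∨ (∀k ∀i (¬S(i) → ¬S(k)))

Eliminate → and ↔ using ¬ and ∨.
  (∃i ∃k (¬S(k) ∨ S(i))) ∧ (∀q S(q)) ∨ (∀k ∀i (¬¬S(i) ∨ ¬S(k)))
Push ¬ through the quantifiers and connectives to reach negation normal form:
  (∃i ∃k (¬S(k) ∨ S(i))) ∧ (∀q S(q)) ∨ (∀k ∀i (S(i) ∨ ¬S(k)))
Rename bound variables to avoid capture: k↦x, i↦z.
  (∃i ∃k (¬S(k) ∨ S(i))) ∧ (∀q S(q)) ∨ (∀x ∀z (S(z) ∨ ¬S(x)))
Finally move all quantifiers to the prefix:
  ∃i ∃k ∀q ∀x ∀z ((¬S(k) ∨ S(i)) ∧ S(q) ∨ S(z) ∨ ¬S(x))

∃i ∃k ∀q ∀x ∀z ((¬S(k) ∨ S(i)) ∧ S(q) ∨ S(z) ∨ ¬S(x))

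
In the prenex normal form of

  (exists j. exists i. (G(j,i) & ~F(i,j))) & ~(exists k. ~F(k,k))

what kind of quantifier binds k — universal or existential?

universal

Push ¬ through the quantifiers and connectives to reach negation normal form:
  (exists j. exists i. (G(j,i) & ~F(i,j))) & (forall k. F(k,k))
All bound variables are already distinct, so no renaming is needed.
Finally move all quantifiers to the prefix:
  exists j. exists i. forall k. (G(j,i) & ~F(i,j) & F(k,k))
The quantifier exists k sits under an odd number of negations, so it flips to forall k.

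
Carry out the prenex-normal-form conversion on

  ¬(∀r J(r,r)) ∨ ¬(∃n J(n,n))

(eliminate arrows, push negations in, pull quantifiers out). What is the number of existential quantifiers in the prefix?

Move each ¬ inward, flipping quantifiers it crosses:
  (∃r ¬J(r,r)) ∨ (∀n ¬J(n,n))
All bound variables are already distinct, so no renaming is needed.
Pull the quantifiers to the front (each side's bound variable is not free in the other side):
  ∃r ∀n (¬J(r,r) ∨ ¬J(n,n))
The prefix is ∃r ∀n: 1 universal, 1 existential.

1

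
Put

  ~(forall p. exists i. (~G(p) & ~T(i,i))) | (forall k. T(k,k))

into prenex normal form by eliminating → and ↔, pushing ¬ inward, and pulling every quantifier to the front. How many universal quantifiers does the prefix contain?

2

Move each ¬ inward, flipping quantifiers it crosses:
  (exists p. forall i. (G(p) | T(i,i))) | (forall k. T(k,k))
All bound variables are already distinct, so no renaming is needed.
Extract every quantifier outward, since the variables are now distinct and don't occur free across branches:
  exists p. forall i. forall k. (G(p) | T(i,i) | T(k,k))
The prefix is exists p forall i forall k: 2 universal, 1 existential.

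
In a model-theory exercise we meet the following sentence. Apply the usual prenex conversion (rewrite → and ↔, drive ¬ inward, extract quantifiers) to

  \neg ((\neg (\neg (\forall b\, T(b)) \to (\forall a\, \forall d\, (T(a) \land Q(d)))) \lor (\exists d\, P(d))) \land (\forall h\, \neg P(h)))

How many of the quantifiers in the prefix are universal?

4

First replace A → B with ¬A ∨ B.
  \neg ((\neg (\neg \neg (\forall b\, T(b)) \lor (\forall a\, \forall d\, (T(a) \land Q(d)))) \lor (\exists d\, P(d))) \land (\forall h\, \neg P(h)))
Move each ¬ inward, flipping quantifiers it crosses:
  ((\forall b\, T(b)) \lor (\forall a\, \forall d\, (T(a) \land Q(d)))) \land (\forall d\, \neg P(d)) \lor (\exists h\, P(h))
Rename bound variables to avoid capture: d↦y.
  ((\forall b\, T(b)) \lor (\forall a\, \forall d\, (T(a) \land Q(d)))) \land (\forall y\, \neg P(y)) \lor (\exists h\, P(h))
Extract every quantifier outward, since the variables are now distinct and don't occur free across branches:
  \forall b\, \forall a\, \forall d\, \forall y\, \exists h\, ((T(b) \lor T(a) \land Q(d)) \land \neg P(y) \lor P(h))
The prefix is \forall b \forall a \forall d \forall y \exists h: 4 universal, 1 existential.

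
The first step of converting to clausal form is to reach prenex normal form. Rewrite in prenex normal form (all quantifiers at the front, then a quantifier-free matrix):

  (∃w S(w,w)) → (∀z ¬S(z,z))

∀w ∀z (¬S(w,w) ∨ ¬S(z,z))

Eliminate → and ↔ using ¬ and ∨.
  ¬(∃w S(w,w)) ∨ (∀z ¬S(z,z))
Drive negations inward (¬∀x A ≡ ∃x ¬A, ¬∃x A ≡ ∀x ¬A, De Morgan for ∧/∨):
  (∀w ¬S(w,w)) ∨ (∀z ¬S(z,z))
All bound variables are already distinct, so no renaming is needed.
Finally move all quantifiers to the prefix:
  ∀w ∀z (¬S(w,w) ∨ ¬S(z,z))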